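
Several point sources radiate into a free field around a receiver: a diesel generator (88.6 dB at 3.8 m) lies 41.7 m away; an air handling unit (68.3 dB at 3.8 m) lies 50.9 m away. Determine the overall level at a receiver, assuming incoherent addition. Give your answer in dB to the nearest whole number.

Propagate each source to the receiver with L = L_ref − 20·log₁₀(r/r_ref), then add intensities.
diesel generator: 88.6 − 20·log₁₀(41.7/3.8) = 88.6 − 20.81 = 67.79 dB.
air handling unit: 68.3 − 20·log₁₀(50.9/3.8) = 68.3 − 22.54 = 45.76 dB.
Σ 10^(L/10) = 6.054e+06 → L_total = 10·log₁₀(6.054e+06) = 67.82 dB.

68 dB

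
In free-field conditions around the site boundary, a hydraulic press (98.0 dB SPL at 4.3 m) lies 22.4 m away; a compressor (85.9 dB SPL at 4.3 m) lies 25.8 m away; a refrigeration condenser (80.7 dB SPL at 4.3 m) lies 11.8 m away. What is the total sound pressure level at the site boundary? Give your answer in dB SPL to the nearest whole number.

First find each source's level at the receiver (point-source: −20·log₁₀(r/r_ref)), then combine on an intensity basis.
hydraulic press: 98.0 − 20·log₁₀(22.4/4.3) = 98.0 − 14.34 = 83.66 dB SPL.
compressor: 85.9 − 20·log₁₀(25.8/4.3) = 85.9 − 15.56 = 70.34 dB SPL.
refrigeration condenser: 80.7 − 20·log₁₀(11.8/4.3) = 80.7 − 8.77 = 71.93 dB SPL.
Σ 10^(L/10) = 2.589e+08 → L_total = 10·log₁₀(2.589e+08) = 84.13 dB SPL.

84 dB SPL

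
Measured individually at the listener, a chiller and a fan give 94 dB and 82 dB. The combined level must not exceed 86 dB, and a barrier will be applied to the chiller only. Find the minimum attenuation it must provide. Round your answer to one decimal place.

10.2 dB

Everything except the chiller sums to 10^(82/10) = 1.585e+08 in linear terms, 82.00 dB.
The limit corresponds to 10^(86/10) = 3.981e+08; subtracting the fixed part leaves 2.396e+08 for the chiller, i.e. 83.80 dB.
Required insertion loss = 94 − 83.80 = 10.20 dB.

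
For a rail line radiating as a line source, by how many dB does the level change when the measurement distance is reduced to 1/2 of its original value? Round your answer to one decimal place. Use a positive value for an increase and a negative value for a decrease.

Line-source spreading: ΔL = −10·log₁₀(r₂/r₁).
ΔL = −10·log₁₀(0.5) = +3.01 dB.

+3.0 dB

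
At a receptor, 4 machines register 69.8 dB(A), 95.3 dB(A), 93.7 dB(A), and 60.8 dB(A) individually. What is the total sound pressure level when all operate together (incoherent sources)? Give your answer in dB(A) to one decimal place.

97.6 dB(A)

For uncorrelated sources the intensities add, so convert each level to linear form, sum, and take 10·log₁₀ of the total.
Σ 10^(L/10) = 10^(69.8/10) + 10^(95.3/10) + 10^(93.7/10) + 10^(60.8/10) = 5.743e+09.
L_total = 10·log₁₀(5.743e+09) = 97.59 dB(A).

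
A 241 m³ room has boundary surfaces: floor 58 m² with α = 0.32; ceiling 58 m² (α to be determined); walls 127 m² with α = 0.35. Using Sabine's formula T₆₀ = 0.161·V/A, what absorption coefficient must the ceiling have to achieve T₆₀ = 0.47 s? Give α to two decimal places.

0.34

Required total absorption A = 0.161·241/0.47 = 82.56 m².
Absorption from the other surfaces = 58·0.32 + 127·0.35 = 63.01 m², so the ceiling must supply 19.55 m² over 58 m².
α = 19.55/58 = 0.337.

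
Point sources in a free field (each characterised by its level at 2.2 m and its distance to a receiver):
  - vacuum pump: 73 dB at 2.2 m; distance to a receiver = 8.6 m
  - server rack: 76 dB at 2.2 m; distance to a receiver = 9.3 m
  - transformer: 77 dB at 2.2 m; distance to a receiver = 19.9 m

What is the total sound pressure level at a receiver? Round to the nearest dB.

First find each source's level at the receiver (point-source: −20·log₁₀(r/r_ref)), then combine on an intensity basis.
vacuum pump: 73 − 20·log₁₀(8.6/2.2) = 73 − 11.84 = 61.16 dB.
server rack: 76 − 20·log₁₀(9.3/2.2) = 76 − 12.52 = 63.48 dB.
transformer: 77 − 20·log₁₀(19.9/2.2) = 77 − 19.13 = 57.87 dB.
Σ 10^(L/10) = 4.146e+06 → L_total = 10·log₁₀(4.146e+06) = 66.18 dB.

66 dB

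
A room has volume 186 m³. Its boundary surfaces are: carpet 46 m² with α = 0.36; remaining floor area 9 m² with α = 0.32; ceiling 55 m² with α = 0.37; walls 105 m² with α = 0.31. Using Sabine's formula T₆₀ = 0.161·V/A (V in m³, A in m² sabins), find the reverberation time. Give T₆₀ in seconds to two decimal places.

Summing Sᵢαᵢ: 46·0.36 + 9·0.32 + 55·0.37 + 105·0.31 = 72.34 m².
T₆₀ = 0.161·V/A = 0.161·186/72.34 = 0.414 s.

0.41 s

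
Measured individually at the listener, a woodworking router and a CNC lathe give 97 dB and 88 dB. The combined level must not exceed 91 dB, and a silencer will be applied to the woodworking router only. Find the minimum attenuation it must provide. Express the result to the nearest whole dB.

9 dB

Everything except the woodworking router sums to 10^(88/10) = 6.310e+08 in linear terms, 88.00 dB.
To meet 91 dB overall, the treated woodworking router may contribute at most 10^(91/10) − 6.310e+08 = 6.280e+08, i.e. 87.98 dB.
So the woodworking router must be reduced from 97 to 87.98 dB: IL = 9.02 dB.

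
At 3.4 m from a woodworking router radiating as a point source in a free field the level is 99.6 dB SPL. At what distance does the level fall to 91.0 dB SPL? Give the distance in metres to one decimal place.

The 8.6 dB drop corresponds to a distance ratio of 10^(8.6/20) for a point source.
r₂ = 3.4·10^((99.6−91.0)/20) = 3.4·10^(8.6/20) = 9.15 m.

9.2 m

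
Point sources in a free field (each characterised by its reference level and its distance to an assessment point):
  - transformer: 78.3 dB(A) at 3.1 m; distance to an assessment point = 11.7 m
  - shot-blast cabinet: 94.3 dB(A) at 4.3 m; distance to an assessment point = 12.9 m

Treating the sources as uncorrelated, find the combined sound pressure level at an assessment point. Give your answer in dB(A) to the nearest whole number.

First find each source's level at the receiver (point-source: −20·log₁₀(r/r_ref)), then combine on an intensity basis.
transformer: 78.3 − 20·log₁₀(11.7/3.1) = 78.3 − 11.54 = 66.76 dB(A).
shot-blast cabinet: 94.3 − 20·log₁₀(12.9/4.3) = 94.3 − 9.54 = 84.76 dB(A).
Σ 10^(L/10) = 3.038e+08 → L_total = 10·log₁₀(3.038e+08) = 84.83 dB(A).

85 dB(A)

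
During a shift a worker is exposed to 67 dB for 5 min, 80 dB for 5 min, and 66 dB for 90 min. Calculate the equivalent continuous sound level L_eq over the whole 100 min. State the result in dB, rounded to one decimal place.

69.5 dB

L_eq = 10·log₁₀[(1/T)·Σ tᵢ·10^(Lᵢ/10)] with T = 100 min.
Σ tᵢ·10^(Lᵢ/10) = 5·10^(67/10) + 5·10^(80/10) + 90·10^(66/10) = 8.834e+08.
L_eq = 10·log₁₀(8.834e+08/100) = 69.46 dB.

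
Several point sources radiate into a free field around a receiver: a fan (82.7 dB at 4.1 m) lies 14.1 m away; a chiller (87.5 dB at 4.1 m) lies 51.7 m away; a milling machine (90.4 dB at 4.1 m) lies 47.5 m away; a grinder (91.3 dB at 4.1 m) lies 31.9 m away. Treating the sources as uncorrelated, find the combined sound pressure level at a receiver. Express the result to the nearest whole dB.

77 dB

First find each source's level at the receiver (point-source: −20·log₁₀(r/r_ref)), then combine on an intensity basis.
fan: 82.7 − 20·log₁₀(14.1/4.1) = 82.7 − 10.73 = 71.97 dB.
chiller: 87.5 − 20·log₁₀(51.7/4.1) = 87.5 − 22.01 = 65.49 dB.
milling machine: 90.4 − 20·log₁₀(47.5/4.1) = 90.4 − 21.28 = 69.12 dB.
grinder: 91.3 − 20·log₁₀(31.9/4.1) = 91.3 − 17.82 = 73.48 dB.
Σ 10^(L/10) = 4.973e+07 → L_total = 10·log₁₀(4.973e+07) = 76.97 dB.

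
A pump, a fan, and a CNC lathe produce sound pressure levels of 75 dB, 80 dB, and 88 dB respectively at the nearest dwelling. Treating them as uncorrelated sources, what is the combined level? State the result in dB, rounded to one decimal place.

Incoherent sources combine by intensity addition: L_total = 10·log₁₀(Σ 10^(L_i/10)).
Σ 10^(L/10) = 10^(75/10) + 10^(80/10) + 10^(88/10) = 7.626e+08.
L_total = 10·log₁₀(7.626e+08) = 88.82 dB.

88.8 dB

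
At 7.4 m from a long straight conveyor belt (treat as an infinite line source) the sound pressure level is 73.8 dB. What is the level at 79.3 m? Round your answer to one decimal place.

63.5 dB

Line-source attenuation: ΔL = 10·log₁₀(r₂/r₁) = 10·log₁₀(79.3/7.4) = 10.300 dB.
L₂ = 73.8 − 10·log₁₀(79.3/7.4) = 73.8 − 10.300 = 63.50 dB.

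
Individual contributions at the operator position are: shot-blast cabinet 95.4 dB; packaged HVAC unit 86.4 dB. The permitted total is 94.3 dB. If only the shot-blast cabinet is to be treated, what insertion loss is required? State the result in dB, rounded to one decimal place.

The untreated sources together contribute 10^(86.4/10) = 4.365e+08, i.e. 86.40 dB.
The limit corresponds to 10^(94.3/10) = 2.692e+09; subtracting the fixed part leaves 2.255e+09 for the shot-blast cabinet, i.e. 93.53 dB.
Required insertion loss = 95.4 − 93.53 = 1.87 dB.

1.9 dB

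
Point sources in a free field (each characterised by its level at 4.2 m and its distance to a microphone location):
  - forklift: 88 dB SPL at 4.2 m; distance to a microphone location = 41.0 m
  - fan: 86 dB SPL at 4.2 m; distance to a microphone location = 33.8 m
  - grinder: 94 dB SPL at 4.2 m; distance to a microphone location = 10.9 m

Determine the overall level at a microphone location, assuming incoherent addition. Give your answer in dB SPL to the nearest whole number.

Apply inverse-square spreading to bring every level to the receiver, then sum 10^(L/10).
forklift: 88 − 20·log₁₀(41.0/4.2) = 88 − 19.79 = 68.21 dB SPL.
fan: 86 − 20·log₁₀(33.8/4.2) = 86 − 18.11 = 67.89 dB SPL.
grinder: 94 − 20·log₁₀(10.9/4.2) = 94 − 8.28 = 85.72 dB SPL.
Σ 10^(L/10) = 3.857e+08 → L_total = 10·log₁₀(3.857e+08) = 85.86 dB SPL.

86 dB SPL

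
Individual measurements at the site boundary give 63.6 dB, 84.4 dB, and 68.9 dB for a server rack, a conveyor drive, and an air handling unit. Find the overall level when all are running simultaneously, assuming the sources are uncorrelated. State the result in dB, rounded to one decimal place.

84.6 dB

For uncorrelated sources the intensities add, so convert each level to linear form, sum, and take 10·log₁₀ of the total.
Σ 10^(L/10) = 10^(63.6/10) + 10^(84.4/10) + 10^(68.9/10) = 2.855e+08.
L_total = 10·log₁₀(2.855e+08) = 84.56 dB.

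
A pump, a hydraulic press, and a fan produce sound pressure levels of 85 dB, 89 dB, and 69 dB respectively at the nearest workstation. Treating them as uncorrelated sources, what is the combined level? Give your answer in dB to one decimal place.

Incoherent sources combine by intensity addition: L_total = 10·log₁₀(Σ 10^(L_i/10)).
Σ 10^(L/10) = 10^(85/10) + 10^(89/10) + 10^(69/10) = 1.118e+09.
L_total = 10·log₁₀(1.118e+09) = 90.49 dB.

90.5 dB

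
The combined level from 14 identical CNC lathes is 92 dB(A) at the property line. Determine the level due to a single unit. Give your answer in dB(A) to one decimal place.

Dividing the total intensity by 14 lowers the level by 10·log₁₀ 14 = 11.461 dB: L₁ = 92 − 11.461.

80.5 dB(A)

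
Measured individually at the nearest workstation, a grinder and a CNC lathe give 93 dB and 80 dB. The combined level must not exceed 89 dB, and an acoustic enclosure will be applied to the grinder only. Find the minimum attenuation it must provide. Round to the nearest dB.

5 dB

Fixed contribution from the other source: Σ 10^(L/10) = 10^(80/10) = 1.000e+08 (80.00 dB).
The limit corresponds to 10^(89/10) = 7.943e+08; subtracting the fixed part leaves 6.943e+08 for the grinder, i.e. 88.42 dB.
So the grinder must be reduced from 93 to 88.42 dB: IL = 4.58 dB.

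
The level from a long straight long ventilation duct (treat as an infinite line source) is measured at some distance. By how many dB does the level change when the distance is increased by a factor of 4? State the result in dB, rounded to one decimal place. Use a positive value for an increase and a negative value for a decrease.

A line source loses 3 dB per doubling of distance; generally ΔL = −10·log₁₀(r₂/r₁).
ΔL = −10·log₁₀(4) = -6.02 dB.

-6.0 dB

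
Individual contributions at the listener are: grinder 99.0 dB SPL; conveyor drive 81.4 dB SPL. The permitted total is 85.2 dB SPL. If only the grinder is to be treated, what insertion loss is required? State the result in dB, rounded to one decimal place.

16.1 dB

The untreated sources together contribute 10^(81.4/10) = 1.380e+08, i.e. 81.40 dB SPL.
To meet 85.2 dB SPL overall, the treated grinder may contribute at most 10^(85.2/10) − 1.380e+08 = 1.931e+08, i.e. 82.86 dB SPL.
Required insertion loss = 99.0 − 82.86 = 16.14 dB.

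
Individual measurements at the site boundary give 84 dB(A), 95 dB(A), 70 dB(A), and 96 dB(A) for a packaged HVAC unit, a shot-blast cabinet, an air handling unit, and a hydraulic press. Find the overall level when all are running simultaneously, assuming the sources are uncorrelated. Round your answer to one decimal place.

98.7 dB(A)

Incoherent sources combine by intensity addition: L_total = 10·log₁₀(Σ 10^(L_i/10)).
Σ 10^(L/10) = 10^(84/10) + 10^(95/10) + 10^(70/10) + 10^(96/10) = 7.405e+09.
L_total = 10·log₁₀(7.405e+09) = 98.69 dB(A).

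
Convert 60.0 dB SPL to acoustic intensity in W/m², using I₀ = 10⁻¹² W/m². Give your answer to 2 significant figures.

1.0e-06 W/m²

I = I₀·10^(L/10) = 10⁻¹² × 10^(60.0/10) = 10^(-6.000).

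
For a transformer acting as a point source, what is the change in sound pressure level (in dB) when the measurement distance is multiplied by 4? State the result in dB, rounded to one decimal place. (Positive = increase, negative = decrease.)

Point-source spreading: ΔL = −20·log₁₀(r₂/r₁).
ΔL = −20·log₁₀(4) = -12.04 dB.

-12.0 dB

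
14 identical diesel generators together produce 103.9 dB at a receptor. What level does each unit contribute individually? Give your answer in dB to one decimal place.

92.4 dB

14 equal contributions raise the level by 10·log₁₀ 14 = 11.461 dB, so each unit alone gives 103.9 − 11.461.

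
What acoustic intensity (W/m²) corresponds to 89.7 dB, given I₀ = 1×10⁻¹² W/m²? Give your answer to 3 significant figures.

L = 10·log₁₀(I/I₀) ⇒ I = I₀·10^(L/10) = 10⁻¹² × 10^8.97.

0.000933 W/m²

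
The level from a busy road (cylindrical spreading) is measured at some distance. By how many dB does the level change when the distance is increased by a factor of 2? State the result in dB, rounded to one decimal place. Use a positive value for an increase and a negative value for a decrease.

-3.0 dB

With cylindrical spreading the level changes by −10·log₁₀(r₂/r₁).
ΔL = −10·log₁₀(2) = -3.01 dB.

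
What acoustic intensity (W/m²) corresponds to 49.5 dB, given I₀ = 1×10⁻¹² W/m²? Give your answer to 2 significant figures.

I/I₀ = 10^(49.5/10) = 8.913e+04, so I = 8.913e+04 × 10⁻¹² W/m².

8.9e-08 W/m²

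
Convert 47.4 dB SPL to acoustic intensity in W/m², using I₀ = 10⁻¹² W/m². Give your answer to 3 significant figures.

5.50e-08 W/m²

I = I₀·10^(L/10) = 10⁻¹² × 10^(47.4/10) = 10^(-7.260).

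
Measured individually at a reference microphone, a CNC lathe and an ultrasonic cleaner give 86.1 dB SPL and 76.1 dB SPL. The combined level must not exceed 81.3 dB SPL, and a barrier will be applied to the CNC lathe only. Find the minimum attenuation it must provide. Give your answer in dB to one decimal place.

The untreated sources together contribute 10^(76.1/10) = 4.074e+07, i.e. 76.10 dB SPL.
To meet 81.3 dB SPL overall, the treated CNC lathe may contribute at most 10^(81.3/10) − 4.074e+07 = 9.416e+07, i.e. 79.74 dB SPL.
So the CNC lathe must be reduced from 86.1 to 79.74 dB SPL: IL = 6.36 dB.

6.4 dB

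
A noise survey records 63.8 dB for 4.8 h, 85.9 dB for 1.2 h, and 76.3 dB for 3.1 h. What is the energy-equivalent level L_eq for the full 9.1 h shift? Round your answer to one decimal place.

Weight each interval's intensity by its duration and average over T = 9.1 h:
Σ tᵢ·10^(Lᵢ/10) = 4.8·10^(63.8/10) + 1.2·10^(85.9/10) + 3.1·10^(76.3/10) = 6.106e+08.
L_eq = 10·log₁₀(6.106e+08/9.1) = 78.27 dB.

78.3 dB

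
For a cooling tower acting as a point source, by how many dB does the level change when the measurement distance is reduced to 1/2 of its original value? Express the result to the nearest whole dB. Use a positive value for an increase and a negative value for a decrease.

A point source loses 6 dB per doubling of distance; generally ΔL = −20·log₁₀(r₂/r₁).
ΔL = −20·log₁₀(0.5) = +6.02 dB.

+6 dB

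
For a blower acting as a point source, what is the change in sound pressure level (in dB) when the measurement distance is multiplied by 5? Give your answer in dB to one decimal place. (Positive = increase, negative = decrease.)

A point source loses 6 dB per doubling of distance; generally ΔL = −20·log₁₀(r₂/r₁).
ΔL = −20·log₁₀(5) = -13.98 dB.

-14.0 dB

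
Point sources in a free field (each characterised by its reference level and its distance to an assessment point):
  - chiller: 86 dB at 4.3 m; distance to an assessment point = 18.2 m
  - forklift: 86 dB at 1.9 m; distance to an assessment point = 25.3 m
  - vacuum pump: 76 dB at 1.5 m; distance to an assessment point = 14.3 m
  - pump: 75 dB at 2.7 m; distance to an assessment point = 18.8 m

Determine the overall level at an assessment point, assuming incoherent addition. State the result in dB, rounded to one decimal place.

74.1 dB

First find each source's level at the receiver (point-source: −20·log₁₀(r/r_ref)), then combine on an intensity basis.
chiller: 86 − 20·log₁₀(18.2/4.3) = 86 − 12.53 = 73.47 dB.
forklift: 86 − 20·log₁₀(25.3/1.9) = 86 − 22.49 = 63.51 dB.
vacuum pump: 76 − 20·log₁₀(14.3/1.5) = 76 − 19.58 = 56.42 dB.
pump: 75 − 20·log₁₀(18.8/2.7) = 75 − 16.86 = 58.14 dB.
Σ 10^(L/10) = 2.556e+07 → L_total = 10·log₁₀(2.556e+07) = 74.08 dB.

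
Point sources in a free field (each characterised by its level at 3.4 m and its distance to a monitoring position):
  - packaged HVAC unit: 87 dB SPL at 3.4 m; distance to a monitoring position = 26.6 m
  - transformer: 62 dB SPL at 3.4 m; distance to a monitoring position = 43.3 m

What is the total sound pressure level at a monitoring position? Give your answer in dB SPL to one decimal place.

Apply inverse-square spreading to bring every level to the receiver, then sum 10^(L/10).
packaged HVAC unit: 87 − 20·log₁₀(26.6/3.4) = 87 − 17.87 = 69.13 dB SPL.
transformer: 62 − 20·log₁₀(43.3/3.4) = 62 − 22.10 = 39.90 dB SPL.
Σ 10^(L/10) = 8.198e+06 → L_total = 10·log₁₀(8.198e+06) = 69.14 dB SPL.

69.1 dB SPL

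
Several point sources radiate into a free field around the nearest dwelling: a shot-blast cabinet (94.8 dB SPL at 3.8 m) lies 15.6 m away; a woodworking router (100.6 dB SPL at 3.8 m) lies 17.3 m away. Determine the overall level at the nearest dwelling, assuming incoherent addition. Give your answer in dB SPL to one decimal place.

88.7 dB SPL

First find each source's level at the receiver (point-source: −20·log₁₀(r/r_ref)), then combine on an intensity basis.
shot-blast cabinet: 94.8 − 20·log₁₀(15.6/3.8) = 94.8 − 12.27 = 82.53 dB SPL.
woodworking router: 100.6 − 20·log₁₀(17.3/3.8) = 100.6 − 13.17 = 87.43 dB SPL.
Σ 10^(L/10) = 7.331e+08 → L_total = 10·log₁₀(7.331e+08) = 88.65 dB SPL.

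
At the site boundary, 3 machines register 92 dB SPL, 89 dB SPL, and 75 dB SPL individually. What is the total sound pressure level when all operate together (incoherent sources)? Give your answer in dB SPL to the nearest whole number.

Incoherent sources combine by intensity addition: L_total = 10·log₁₀(Σ 10^(L_i/10)).
Σ 10^(L/10) = 10^(92/10) + 10^(89/10) + 10^(75/10) = 2.411e+09.
L_total = 10·log₁₀(2.411e+09) = 93.82 dB SPL.

94 dB SPL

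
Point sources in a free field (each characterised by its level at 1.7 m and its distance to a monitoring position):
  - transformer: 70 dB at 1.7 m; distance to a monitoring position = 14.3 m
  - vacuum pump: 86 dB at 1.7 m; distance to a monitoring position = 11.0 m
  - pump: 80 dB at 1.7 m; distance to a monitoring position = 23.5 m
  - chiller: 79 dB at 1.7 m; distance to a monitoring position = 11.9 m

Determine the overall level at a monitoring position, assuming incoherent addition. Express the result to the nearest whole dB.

Propagate each source to the receiver with L = L_ref − 20·log₁₀(r/r_ref), then add intensities.
transformer: 70 − 20·log₁₀(14.3/1.7) = 70 − 18.50 = 51.50 dB.
vacuum pump: 86 − 20·log₁₀(11.0/1.7) = 86 − 16.22 = 69.78 dB.
pump: 80 − 20·log₁₀(23.5/1.7) = 80 − 22.81 = 57.19 dB.
chiller: 79 − 20·log₁₀(11.9/1.7) = 79 − 16.90 = 62.10 dB.
Σ 10^(L/10) = 1.179e+07 → L_total = 10·log₁₀(1.179e+07) = 70.72 dB.

71 dB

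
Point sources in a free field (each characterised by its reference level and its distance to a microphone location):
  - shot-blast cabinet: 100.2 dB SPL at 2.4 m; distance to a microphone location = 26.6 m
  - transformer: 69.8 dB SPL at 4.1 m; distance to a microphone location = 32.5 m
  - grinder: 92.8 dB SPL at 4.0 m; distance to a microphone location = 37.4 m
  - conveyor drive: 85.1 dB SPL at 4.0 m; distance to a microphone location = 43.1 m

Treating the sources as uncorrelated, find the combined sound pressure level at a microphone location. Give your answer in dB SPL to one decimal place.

80.4 dB SPL

First find each source's level at the receiver (point-source: −20·log₁₀(r/r_ref)), then combine on an intensity basis.
shot-blast cabinet: 100.2 − 20·log₁₀(26.6/2.4) = 100.2 − 20.89 = 79.31 dB SPL.
transformer: 69.8 − 20·log₁₀(32.5/4.1) = 69.8 − 17.98 = 51.82 dB SPL.
grinder: 92.8 − 20·log₁₀(37.4/4.0) = 92.8 − 19.42 = 73.38 dB SPL.
conveyor drive: 85.1 − 20·log₁₀(43.1/4.0) = 85.1 − 20.65 = 64.45 dB SPL.
Σ 10^(L/10) = 1.100e+08 → L_total = 10·log₁₀(1.100e+08) = 80.41 dB SPL.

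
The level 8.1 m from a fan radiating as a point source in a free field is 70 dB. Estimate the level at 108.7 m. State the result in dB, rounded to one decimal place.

47.4 dB

Spherical spreading from a point source gives a 20·log₁₀(r₂/r₁) drop.
L₂ = 70 − 20·log₁₀(108.7/8.1) = 70 − 22.555 = 47.45 dB.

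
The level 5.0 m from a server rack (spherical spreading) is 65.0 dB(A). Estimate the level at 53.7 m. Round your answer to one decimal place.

44.4 dB(A)

Point-source attenuation: ΔL = 20·log₁₀(r₂/r₁) = 20·log₁₀(53.7/5.0) = 20.620 dB.
L₂ = 65.0 − 20·log₁₀(53.7/5.0) = 65.0 − 20.620 = 44.38 dB(A).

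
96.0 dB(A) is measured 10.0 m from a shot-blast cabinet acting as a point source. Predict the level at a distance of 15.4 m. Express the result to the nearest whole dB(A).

Point-source attenuation: ΔL = 20·log₁₀(r₂/r₁) = 20·log₁₀(15.4/10.0) = 3.750 dB.
L₂ = 96.0 − 20·log₁₀(15.4/10.0) = 96.0 − 3.750 = 92.25 dB(A).

92 dB(A)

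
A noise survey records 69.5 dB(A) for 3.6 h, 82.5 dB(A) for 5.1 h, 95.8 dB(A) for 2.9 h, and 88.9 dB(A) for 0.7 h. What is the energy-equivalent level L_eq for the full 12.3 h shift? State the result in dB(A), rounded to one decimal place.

90.1 dB(A)

L_eq = 10·log₁₀[(1/T)·Σ tᵢ·10^(Lᵢ/10)] with T = 12.3 h.
Σ tᵢ·10^(Lᵢ/10) = 3.6·10^(69.5/10) + 5.1·10^(82.5/10) + 2.9·10^(95.8/10) + 0.7·10^(88.9/10) = 1.251e+10.
L_eq = 10·log₁₀(1.251e+10/12.3) = 90.07 dB(A).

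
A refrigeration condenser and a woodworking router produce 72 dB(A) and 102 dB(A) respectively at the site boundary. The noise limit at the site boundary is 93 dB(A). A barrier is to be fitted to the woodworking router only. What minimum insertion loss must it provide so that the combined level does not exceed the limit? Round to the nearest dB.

The untreated sources together contribute 10^(72/10) = 1.585e+07, i.e. 72.00 dB(A).
To meet 93 dB(A) overall, the treated woodworking router may contribute at most 10^(93/10) − 1.585e+07 = 1.979e+09, i.e. 92.97 dB(A).
Required insertion loss = 102 − 92.97 = 9.03 dB.

9 dB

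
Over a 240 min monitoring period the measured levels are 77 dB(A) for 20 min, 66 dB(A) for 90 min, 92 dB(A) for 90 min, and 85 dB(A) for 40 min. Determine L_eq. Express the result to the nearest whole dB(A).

88 dB(A)

L_eq = 10·log₁₀[(1/T)·Σ tᵢ·10^(Lᵢ/10)] with T = 240 min.
Σ tᵢ·10^(Lᵢ/10) = 20·10^(77/10) + 90·10^(66/10) + 90·10^(92/10) + 40·10^(85/10) = 1.567e+11.
L_eq = 10·log₁₀(1.567e+11/240) = 88.15 dB(A).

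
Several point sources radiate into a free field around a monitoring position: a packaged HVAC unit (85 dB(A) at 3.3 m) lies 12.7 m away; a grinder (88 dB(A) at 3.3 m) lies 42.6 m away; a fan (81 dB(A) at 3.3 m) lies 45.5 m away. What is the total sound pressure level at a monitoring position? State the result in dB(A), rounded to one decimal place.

First find each source's level at the receiver (point-source: −20·log₁₀(r/r_ref)), then combine on an intensity basis.
packaged HVAC unit: 85 − 20·log₁₀(12.7/3.3) = 85 − 11.71 = 73.29 dB(A).
grinder: 88 − 20·log₁₀(42.6/3.3) = 88 − 22.22 = 65.78 dB(A).
fan: 81 − 20·log₁₀(45.5/3.3) = 81 − 22.79 = 58.21 dB(A).
Σ 10^(L/10) = 2.580e+07 → L_total = 10·log₁₀(2.580e+07) = 74.12 dB(A).

74.1 dB(A)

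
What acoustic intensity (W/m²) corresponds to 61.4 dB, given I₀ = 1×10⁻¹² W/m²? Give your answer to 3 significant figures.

1.38e-06 W/m²

I = I₀·10^(L/10) = 10⁻¹² × 10^(61.4/10) = 10^(-5.860).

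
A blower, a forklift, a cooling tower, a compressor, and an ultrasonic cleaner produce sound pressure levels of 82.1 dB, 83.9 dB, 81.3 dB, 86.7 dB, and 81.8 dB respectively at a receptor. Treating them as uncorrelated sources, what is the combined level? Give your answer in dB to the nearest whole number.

91 dB

Incoherent sources combine by intensity addition: L_total = 10·log₁₀(Σ 10^(L_i/10)).
Σ 10^(L/10) = 10^(82.1/10) + 10^(83.9/10) + 10^(81.3/10) + 10^(86.7/10) + 10^(81.8/10) = 1.162e+09.
L_total = 10·log₁₀(1.162e+09) = 90.65 dB.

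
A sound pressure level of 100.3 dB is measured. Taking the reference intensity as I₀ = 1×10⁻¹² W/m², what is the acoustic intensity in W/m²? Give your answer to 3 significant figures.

L = 10·log₁₀(I/I₀) ⇒ I = I₀·10^(L/10) = 10⁻¹² × 10^10.03.

0.0107 W/m²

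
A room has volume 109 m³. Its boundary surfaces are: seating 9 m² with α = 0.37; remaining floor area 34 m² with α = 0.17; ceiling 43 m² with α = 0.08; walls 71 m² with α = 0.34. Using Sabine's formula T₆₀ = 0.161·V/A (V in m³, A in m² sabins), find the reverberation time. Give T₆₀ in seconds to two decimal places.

0.48 s

Total absorption A = 9·0.37 + 34·0.17 + 43·0.08 + 71·0.34 = 36.69 m² sabins.
T₆₀ = 0.161 × 109 / 36.69 = 0.478 s.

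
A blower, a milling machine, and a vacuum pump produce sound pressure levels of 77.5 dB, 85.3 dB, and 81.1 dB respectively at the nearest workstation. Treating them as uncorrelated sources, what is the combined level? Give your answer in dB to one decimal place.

87.2 dB

For uncorrelated sources the intensities add, so convert each level to linear form, sum, and take 10·log₁₀ of the total.
Σ 10^(L/10) = 10^(77.5/10) + 10^(85.3/10) + 10^(81.1/10) = 5.239e+08.
L_total = 10·log₁₀(5.239e+08) = 87.19 dB.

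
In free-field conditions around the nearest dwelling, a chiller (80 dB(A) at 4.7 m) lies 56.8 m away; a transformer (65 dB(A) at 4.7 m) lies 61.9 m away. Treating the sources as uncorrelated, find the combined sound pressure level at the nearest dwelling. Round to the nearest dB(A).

58 dB(A)

Apply inverse-square spreading to bring every level to the receiver, then sum 10^(L/10).
chiller: 80 − 20·log₁₀(56.8/4.7) = 80 − 21.65 = 58.35 dB(A).
transformer: 65 − 20·log₁₀(61.9/4.7) = 65 − 22.39 = 42.61 dB(A).
Σ 10^(L/10) = 7.029e+05 → L_total = 10·log₁₀(7.029e+05) = 58.47 dB(A).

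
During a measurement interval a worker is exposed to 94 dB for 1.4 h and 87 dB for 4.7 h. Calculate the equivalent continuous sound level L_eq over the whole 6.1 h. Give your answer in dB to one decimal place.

The energy average is taken in the linear domain: L_eq = 10·log₁₀[(Σ tᵢ·10^(Lᵢ/10))/T], T = 6.1 h.
Σ tᵢ·10^(Lᵢ/10) = 1.4·10^(94/10) + 4.7·10^(87/10) = 5.872e+09.
L_eq = 10·log₁₀(5.872e+09/6.1) = 89.83 dB.

89.8 dB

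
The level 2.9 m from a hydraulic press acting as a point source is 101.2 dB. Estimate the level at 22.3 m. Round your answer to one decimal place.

83.5 dB

Point-source attenuation: ΔL = 20·log₁₀(r₂/r₁) = 20·log₁₀(22.3/2.9) = 17.718 dB.
L₂ = 101.2 − 20·log₁₀(22.3/2.9) = 101.2 − 17.718 = 83.48 dB.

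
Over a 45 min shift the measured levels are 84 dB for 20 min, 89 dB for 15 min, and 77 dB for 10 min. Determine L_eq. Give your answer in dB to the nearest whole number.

The energy average is taken in the linear domain: L_eq = 10·log₁₀[(Σ tᵢ·10^(Lᵢ/10))/T], T = 45 min.
Σ tᵢ·10^(Lᵢ/10) = 20·10^(84/10) + 15·10^(89/10) + 10·10^(77/10) = 1.744e+10.
L_eq = 10·log₁₀(1.744e+10/45) = 85.88 dB.

86 dB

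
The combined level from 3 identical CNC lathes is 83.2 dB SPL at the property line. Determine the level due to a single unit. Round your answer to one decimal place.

78.4 dB SPL

Dividing the total intensity by 3 lowers the level by 10·log₁₀ 3 = 4.771 dB: L₁ = 83.2 − 4.771.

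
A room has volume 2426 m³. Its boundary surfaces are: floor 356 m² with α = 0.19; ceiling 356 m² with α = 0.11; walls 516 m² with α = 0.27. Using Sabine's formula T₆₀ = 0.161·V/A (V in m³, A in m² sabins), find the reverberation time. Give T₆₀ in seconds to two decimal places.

1.59 s

Total absorption A = 356·0.19 + 356·0.11 + 516·0.27 = 246.12 m² sabins.
T₆₀ = 0.161 × 2426 / 246.12 = 1.587 s.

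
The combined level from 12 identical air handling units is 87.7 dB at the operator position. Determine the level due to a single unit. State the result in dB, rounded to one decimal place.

76.9 dB

Dividing the total intensity by 12 lowers the level by 10·log₁₀ 12 = 10.792 dB: L₁ = 87.7 − 10.792.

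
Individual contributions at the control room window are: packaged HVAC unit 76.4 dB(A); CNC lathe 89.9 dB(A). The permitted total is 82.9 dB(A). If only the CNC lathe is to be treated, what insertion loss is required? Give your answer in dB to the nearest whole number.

8 dB

Everything except the CNC lathe sums to 10^(76.4/10) = 4.365e+07 in linear terms, 76.40 dB(A).
The limit corresponds to 10^(82.9/10) = 1.950e+08; subtracting the fixed part leaves 1.513e+08 for the CNC lathe, i.e. 81.80 dB(A).
Required insertion loss = 89.9 − 81.80 = 8.10 dB.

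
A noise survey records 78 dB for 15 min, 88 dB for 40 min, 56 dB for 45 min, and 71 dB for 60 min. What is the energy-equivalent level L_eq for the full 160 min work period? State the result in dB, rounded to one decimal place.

The energy average is taken in the linear domain: L_eq = 10·log₁₀[(Σ tᵢ·10^(Lᵢ/10))/T], T = 160 min.
Σ tᵢ·10^(Lᵢ/10) = 15·10^(78/10) + 40·10^(88/10) + 45·10^(56/10) + 60·10^(71/10) = 2.696e+10.
L_eq = 10·log₁₀(2.696e+10/160) = 82.27 dB.

82.3 dB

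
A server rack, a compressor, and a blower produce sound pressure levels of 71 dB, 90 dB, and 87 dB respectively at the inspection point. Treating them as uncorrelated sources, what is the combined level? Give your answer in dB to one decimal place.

For uncorrelated sources the intensities add, so convert each level to linear form, sum, and take 10·log₁₀ of the total.
Σ 10^(L/10) = 10^(71/10) + 10^(90/10) + 10^(87/10) = 1.514e+09.
L_total = 10·log₁₀(1.514e+09) = 91.80 dB.

91.8 dB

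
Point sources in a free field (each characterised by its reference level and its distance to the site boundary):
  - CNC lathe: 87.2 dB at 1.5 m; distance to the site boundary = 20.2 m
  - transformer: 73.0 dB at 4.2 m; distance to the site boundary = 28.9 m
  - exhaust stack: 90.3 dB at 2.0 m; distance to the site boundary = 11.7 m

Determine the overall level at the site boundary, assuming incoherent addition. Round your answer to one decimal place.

Propagate each source to the receiver with L = L_ref − 20·log₁₀(r/r_ref), then add intensities.
CNC lathe: 87.2 − 20·log₁₀(20.2/1.5) = 87.2 − 22.59 = 64.61 dB.
transformer: 73.0 − 20·log₁₀(28.9/4.2) = 73.0 − 16.75 = 56.25 dB.
exhaust stack: 90.3 − 20·log₁₀(11.7/2.0) = 90.3 − 15.34 = 74.96 dB.
Σ 10^(L/10) = 3.463e+07 → L_total = 10·log₁₀(3.463e+07) = 75.39 dB.

75.4 dB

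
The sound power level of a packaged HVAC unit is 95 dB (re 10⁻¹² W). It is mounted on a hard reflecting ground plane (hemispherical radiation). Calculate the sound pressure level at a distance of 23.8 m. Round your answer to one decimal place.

L_p = L_w − 10·log₁₀(2π·r²) with r = 23.8 m.
2π·r² = 3559 m², 10·log₁₀ of that is 35.513 dB.
L_p = 95 − 35.513 = 59.49 dB.

59.5 dB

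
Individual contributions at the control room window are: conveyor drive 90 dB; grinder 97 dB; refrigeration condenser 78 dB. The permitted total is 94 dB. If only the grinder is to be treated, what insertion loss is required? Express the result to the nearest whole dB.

5 dB

Everything except the grinder sums to 10^(90/10) + 10^(78/10) = 1.063e+09 in linear terms, 90.27 dB.
To meet 94 dB overall, the treated grinder may contribute at most 10^(94/10) − 1.063e+09 = 1.449e+09, i.e. 91.61 dB.
Required insertion loss = 97 − 91.61 = 5.39 dB.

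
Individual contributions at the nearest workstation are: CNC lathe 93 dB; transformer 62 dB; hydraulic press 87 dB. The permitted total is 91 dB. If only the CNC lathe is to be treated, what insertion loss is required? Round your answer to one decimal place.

The untreated sources together contribute 10^(62/10) + 10^(87/10) = 5.028e+08, i.e. 87.01 dB.
To meet 91 dB overall, the treated CNC lathe may contribute at most 10^(91/10) − 5.028e+08 = 7.562e+08, i.e. 88.79 dB.
Required insertion loss = 93 − 88.79 = 4.21 dB.

4.2 dB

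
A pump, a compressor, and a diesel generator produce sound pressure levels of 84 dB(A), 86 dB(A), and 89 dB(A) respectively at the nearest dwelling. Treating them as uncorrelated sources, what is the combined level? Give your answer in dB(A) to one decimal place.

91.6 dB(A)

Incoherent sources combine by intensity addition: L_total = 10·log₁₀(Σ 10^(L_i/10)).
Σ 10^(L/10) = 10^(84/10) + 10^(86/10) + 10^(89/10) = 1.444e+09.
L_total = 10·log₁₀(1.444e+09) = 91.59 dB(A).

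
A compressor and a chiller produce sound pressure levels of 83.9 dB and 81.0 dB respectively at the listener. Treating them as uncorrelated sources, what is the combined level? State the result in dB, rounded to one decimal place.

85.7 dB

For uncorrelated sources the intensities add, so convert each level to linear form, sum, and take 10·log₁₀ of the total.
Σ 10^(L/10) = 10^(83.9/10) + 10^(81.0/10) = 3.714e+08.
L_total = 10·log₁₀(3.714e+08) = 85.70 dB.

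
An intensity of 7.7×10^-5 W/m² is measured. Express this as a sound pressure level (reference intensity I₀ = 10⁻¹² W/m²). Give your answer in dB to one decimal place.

Dividing by I₀ shifts the exponent by 12: I/I₀ = 7.7×10^7.
L = 10·(0.8865 + 7) = 78.86 dB.

78.9 dB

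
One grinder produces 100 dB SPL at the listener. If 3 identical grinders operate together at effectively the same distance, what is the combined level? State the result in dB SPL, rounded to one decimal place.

104.8 dB SPL

With 3 equal, uncorrelated contributions the intensity is 3× that of one unit, giving a rise of 10·log₁₀ 3.
L_total = 100 + 10·log₁₀(3) = 100 + 4.771 = 104.77 dB SPL.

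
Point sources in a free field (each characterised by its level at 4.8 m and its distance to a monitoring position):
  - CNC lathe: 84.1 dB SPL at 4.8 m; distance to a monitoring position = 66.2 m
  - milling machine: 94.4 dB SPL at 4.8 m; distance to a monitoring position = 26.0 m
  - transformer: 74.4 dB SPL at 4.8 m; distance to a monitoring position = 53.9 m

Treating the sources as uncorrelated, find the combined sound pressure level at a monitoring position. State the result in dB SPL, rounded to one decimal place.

79.8 dB SPL

Propagate each source to the receiver with L = L_ref − 20·log₁₀(r/r_ref), then add intensities.
CNC lathe: 84.1 − 20·log₁₀(66.2/4.8) = 84.1 − 22.79 = 61.31 dB SPL.
milling machine: 94.4 − 20·log₁₀(26.0/4.8) = 94.4 − 14.67 = 79.73 dB SPL.
transformer: 74.4 − 20·log₁₀(53.9/4.8) = 74.4 − 21.01 = 53.39 dB SPL.
Σ 10^(L/10) = 9.544e+07 → L_total = 10·log₁₀(9.544e+07) = 79.80 dB SPL.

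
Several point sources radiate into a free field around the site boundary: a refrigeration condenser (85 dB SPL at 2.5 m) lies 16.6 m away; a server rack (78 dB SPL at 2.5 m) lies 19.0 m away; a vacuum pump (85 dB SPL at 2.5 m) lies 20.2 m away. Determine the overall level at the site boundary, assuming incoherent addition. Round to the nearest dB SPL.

First find each source's level at the receiver (point-source: −20·log₁₀(r/r_ref)), then combine on an intensity basis.
refrigeration condenser: 85 − 20·log₁₀(16.6/2.5) = 85 − 16.44 = 68.56 dB SPL.
server rack: 78 − 20·log₁₀(19.0/2.5) = 78 − 17.62 = 60.38 dB SPL.
vacuum pump: 85 − 20·log₁₀(20.2/2.5) = 85 − 18.15 = 66.85 dB SPL.
Σ 10^(L/10) = 1.311e+07 → L_total = 10·log₁₀(1.311e+07) = 71.18 dB SPL.

71 dB SPL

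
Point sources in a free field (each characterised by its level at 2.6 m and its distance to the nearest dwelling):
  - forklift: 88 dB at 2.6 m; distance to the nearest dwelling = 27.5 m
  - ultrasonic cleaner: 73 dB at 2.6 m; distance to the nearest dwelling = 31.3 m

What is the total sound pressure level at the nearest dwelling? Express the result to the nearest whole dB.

68 dB

First find each source's level at the receiver (point-source: −20·log₁₀(r/r_ref)), then combine on an intensity basis.
forklift: 88 − 20·log₁₀(27.5/2.6) = 88 − 20.49 = 67.51 dB.
ultrasonic cleaner: 73 − 20·log₁₀(31.3/2.6) = 73 − 21.61 = 51.39 dB.
Σ 10^(L/10) = 5.778e+06 → L_total = 10·log₁₀(5.778e+06) = 67.62 dB.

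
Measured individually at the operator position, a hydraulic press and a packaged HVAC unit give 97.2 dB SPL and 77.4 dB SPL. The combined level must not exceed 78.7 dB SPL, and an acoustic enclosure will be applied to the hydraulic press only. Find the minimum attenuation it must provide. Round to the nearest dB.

24 dB

Fixed contribution from the other source: Σ 10^(L/10) = 10^(77.4/10) = 5.495e+07 (77.40 dB SPL).
The limit corresponds to 10^(78.7/10) = 7.413e+07; subtracting the fixed part leaves 1.918e+07 for the hydraulic press, i.e. 72.83 dB SPL.
Required insertion loss = 97.2 − 72.83 = 24.37 dB.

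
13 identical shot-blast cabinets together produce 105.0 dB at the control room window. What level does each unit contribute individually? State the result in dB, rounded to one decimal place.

For N identical incoherent sources L_total = L₁ + 10·log₁₀ N, so L₁ = 105.0 − 10·log₁₀(13) = 105.0 − 11.139.

93.9 dB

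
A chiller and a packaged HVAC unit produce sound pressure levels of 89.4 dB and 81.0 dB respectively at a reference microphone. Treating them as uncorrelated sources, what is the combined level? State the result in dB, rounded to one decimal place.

Incoherent sources combine by intensity addition: L_total = 10·log₁₀(Σ 10^(L_i/10)).
Σ 10^(L/10) = 10^(89.4/10) + 10^(81.0/10) = 9.969e+08.
L_total = 10·log₁₀(9.969e+08) = 89.99 dB.

90.0 dB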